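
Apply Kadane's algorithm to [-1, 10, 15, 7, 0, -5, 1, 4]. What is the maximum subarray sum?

Using Kadane's algorithm on [-1, 10, 15, 7, 0, -5, 1, 4]:

Scanning through the array:
Position 1 (value 10): max_ending_here = 10, max_so_far = 10
Position 2 (value 15): max_ending_here = 25, max_so_far = 25
Position 3 (value 7): max_ending_here = 32, max_so_far = 32
Position 4 (value 0): max_ending_here = 32, max_so_far = 32
Position 5 (value -5): max_ending_here = 27, max_so_far = 32
Position 6 (value 1): max_ending_here = 28, max_so_far = 32
Position 7 (value 4): max_ending_here = 32, max_so_far = 32

Maximum subarray: [10, 15, 7]
Maximum sum: 32

The maximum subarray is [10, 15, 7] with sum 32. This subarray runs from index 1 to index 3.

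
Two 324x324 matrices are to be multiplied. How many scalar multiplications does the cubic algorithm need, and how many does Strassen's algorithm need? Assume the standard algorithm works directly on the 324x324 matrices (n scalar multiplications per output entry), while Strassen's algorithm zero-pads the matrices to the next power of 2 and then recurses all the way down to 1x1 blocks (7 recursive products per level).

Matrix multiplication for 324x324 matrices:

Strassen's algorithm requires power-of-2 dimensions. Pad 324x324 to 512x512 (next power of 2).

Standard algorithm: 324^3 = 34012224 multiplications
Strassen's algorithm: 7^(log2(512)) = 7^9 = 40353607 multiplications
Difference: 34012224 - 40353607 = -6341383 (Strassen uses MORE here due to padding overhead — for small or just-over-power-of-2 n, padding can outweigh the per-level savings)

Standard: 34012224 multiplications (324^3). Strassen: 40353607 multiplications (7^9, after padding to 512x512). Strassen reduces 8 recursive multiplications to 7 at each level.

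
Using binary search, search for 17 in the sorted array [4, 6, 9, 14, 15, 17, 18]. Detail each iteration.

Binary search for 17 in [4, 6, 9, 14, 15, 17, 18]:

lo=0, hi=6, mid=3, arr[mid]=14 -> 14 < 17, search right half
lo=4, hi=6, mid=5, arr[mid]=17 -> Found target at index 5!

Binary search finds 17 at index 5 after 2 comparisons. The search repeatedly halves the search space by comparing with the middle element.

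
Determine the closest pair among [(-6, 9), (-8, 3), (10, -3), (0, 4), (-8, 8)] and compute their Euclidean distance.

Computing all pairwise distances among 5 points:

d((-6, 9), (-8, 3)) = 6.3246
d((-6, 9), (10, -3)) = 20.0
d((-6, 9), (0, 4)) = 7.8102
d((-6, 9), (-8, 8)) = 2.2361 <-- minimum
d((-8, 3), (10, -3)) = 18.9737
d((-8, 3), (0, 4)) = 8.0623
d((-8, 3), (-8, 8)) = 5.0
d((10, -3), (0, 4)) = 12.2066
d((10, -3), (-8, 8)) = 21.095
d((0, 4), (-8, 8)) = 8.9443

Closest pair: (-6, 9) and (-8, 8) with distance 2.2361

The closest pair is (-6, 9) and (-8, 8) with Euclidean distance 2.2361. For 5 points, brute-force pairwise comparison is shown above. For large n, the divide-and-conquer algorithm (sort by x, recurse on halves, check the dividing strip) achieves O(n log n).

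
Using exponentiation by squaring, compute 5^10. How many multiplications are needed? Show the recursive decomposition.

Computing 5^10 by squaring (build up from 5^1; each line after the first costs one multiplication):

5^1 = 5
5^2 = (5^1)^2 = 5^2 = 25
5^4 = (5^2)^2 = 25^2 = 625
5^5 = 5 * 5^4 = 5 * 625 = 3125
5^10 = (5^5)^2 = 3125^2 = 9765625

Result: 9765625
Multiplications needed: 4 (4 lines after 5^1)

5^10 = 9765625. Using exponentiation by squaring, this requires 4 multiplications. The key idea: if the exponent is even, square the half-power; if odd, multiply by the base once.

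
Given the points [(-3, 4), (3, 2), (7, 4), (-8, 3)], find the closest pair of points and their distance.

Computing all pairwise distances among 4 points:

d((-3, 4), (3, 2)) = 6.3246
d((-3, 4), (7, 4)) = 10.0
d((-3, 4), (-8, 3)) = 5.099
d((3, 2), (7, 4)) = 4.4721 <-- minimum
d((3, 2), (-8, 3)) = 11.0454
d((7, 4), (-8, 3)) = 15.0333

Closest pair: (3, 2) and (7, 4) with distance 4.4721

The closest pair is (3, 2) and (7, 4) with Euclidean distance 4.4721. For 4 points, brute-force pairwise comparison is shown above. For large n, the divide-and-conquer algorithm (sort by x, recurse on halves, check the dividing strip) achieves O(n log n).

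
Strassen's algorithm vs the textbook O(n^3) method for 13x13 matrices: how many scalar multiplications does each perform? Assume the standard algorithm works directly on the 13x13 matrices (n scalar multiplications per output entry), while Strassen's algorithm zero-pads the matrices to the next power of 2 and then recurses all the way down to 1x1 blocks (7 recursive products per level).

Matrix multiplication for 13x13 matrices:

Strassen's algorithm requires power-of-2 dimensions. Pad 13x13 to 16x16 (next power of 2).

Standard algorithm: 13^3 = 2197 multiplications
Strassen's algorithm: 7^(log2(16)) = 7^4 = 2401 multiplications
Difference: 2197 - 2401 = -204 (Strassen uses MORE here due to padding overhead — for small or just-over-power-of-2 n, padding can outweigh the per-level savings)

Standard: 2197 multiplications (13^3). Strassen: 2401 multiplications (7^4, after padding to 16x16). Strassen reduces 8 recursive multiplications to 7 at each level.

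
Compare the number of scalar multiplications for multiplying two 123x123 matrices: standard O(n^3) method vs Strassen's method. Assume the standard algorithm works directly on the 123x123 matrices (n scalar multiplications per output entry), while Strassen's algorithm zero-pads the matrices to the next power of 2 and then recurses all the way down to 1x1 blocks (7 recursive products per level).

Matrix multiplication for 123x123 matrices:

Strassen's algorithm requires power-of-2 dimensions. Pad 123x123 to 128x128 (next power of 2).

Standard algorithm: 123^3 = 1860867 multiplications
Strassen's algorithm: 7^(log2(128)) = 7^7 = 823543 multiplications
Savings: 1860867 - 823543 = 1037324 multiplications

Standard: 1860867 multiplications (123^3). Strassen: 823543 multiplications (7^7, after padding to 128x128). Strassen reduces 8 recursive multiplications to 7 at each level.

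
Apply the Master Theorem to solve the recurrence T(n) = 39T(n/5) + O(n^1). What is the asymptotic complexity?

Master Theorem for T(n) = 39T(n/5) + O(n^1):

a = 39, b = 5, c = 1
log_b(a) = log_5(39) = 2.2763

Case 1: c = 1 < log_5(39) = 2.2763
T(n) = O(n^(log_5 39))

For T(n) = 39T(n/5) + O(n^1): log_5(39) = 2.2763. This is Case 1 of the Master Theorem (c < log_b(a), work dominated by leaves), giving O(n^(log_5 39)).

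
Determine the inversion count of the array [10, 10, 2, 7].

Finding inversions in [10, 10, 2, 7]:

(0, 2): arr[0]=10 > arr[2]=2
(0, 3): arr[0]=10 > arr[3]=7
(1, 2): arr[1]=10 > arr[2]=2
(1, 3): arr[1]=10 > arr[3]=7

Total inversions: 4

The array has 4 inversion(s): (0,2), (0,3), (1,2), (1,3). Each pair (i,j) satisfies i < j and arr[i] > arr[j].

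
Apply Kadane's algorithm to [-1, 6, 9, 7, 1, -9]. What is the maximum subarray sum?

Using Kadane's algorithm on [-1, 6, 9, 7, 1, -9]:

Scanning through the array:
Position 1 (value 6): max_ending_here = 6, max_so_far = 6
Position 2 (value 9): max_ending_here = 15, max_so_far = 15
Position 3 (value 7): max_ending_here = 22, max_so_far = 22
Position 4 (value 1): max_ending_here = 23, max_so_far = 23
Position 5 (value -9): max_ending_here = 14, max_so_far = 23

Maximum subarray: [6, 9, 7, 1]
Maximum sum: 23

The maximum subarray is [6, 9, 7, 1] with sum 23. This subarray runs from index 1 to index 4.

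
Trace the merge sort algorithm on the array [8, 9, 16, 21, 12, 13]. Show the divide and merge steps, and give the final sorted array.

Merge sort trace:

Split: [8, 9, 16, 21, 12, 13] -> [8, 9, 16] and [21, 12, 13]
  Split: [8, 9, 16] -> [8] and [9, 16]
    Split: [9, 16] -> [9] and [16]
    Merge: [9] + [16] -> [9, 16]
  Merge: [8] + [9, 16] -> [8, 9, 16]
  Split: [21, 12, 13] -> [21] and [12, 13]
    Split: [12, 13] -> [12] and [13]
    Merge: [12] + [13] -> [12, 13]
  Merge: [21] + [12, 13] -> [12, 13, 21]
Merge: [8, 9, 16] + [12, 13, 21] -> [8, 9, 12, 13, 16, 21]

Final sorted array: [8, 9, 12, 13, 16, 21]

The merge sort proceeds by recursively splitting the array and merging sorted halves.
After all merges, the sorted array is [8, 9, 12, 13, 16, 21].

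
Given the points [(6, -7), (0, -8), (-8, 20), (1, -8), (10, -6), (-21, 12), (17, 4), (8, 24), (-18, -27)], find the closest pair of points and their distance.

Computing all pairwise distances among 9 points:

d((6, -7), (0, -8)) = 6.0828
d((6, -7), (-8, 20)) = 30.4138
d((6, -7), (1, -8)) = 5.099
d((6, -7), (10, -6)) = 4.1231
d((6, -7), (-21, 12)) = 33.0151
d((6, -7), (17, 4)) = 15.5563
d((6, -7), (8, 24)) = 31.0644
d((6, -7), (-18, -27)) = 31.241
d((0, -8), (-8, 20)) = 29.1204
d((0, -8), (1, -8)) = 1.0 <-- minimum
d((0, -8), (10, -6)) = 10.198
d((0, -8), (-21, 12)) = 29.0
d((0, -8), (17, 4)) = 20.8087
d((0, -8), (8, 24)) = 32.9848
d((0, -8), (-18, -27)) = 26.1725
d((-8, 20), (1, -8)) = 29.4109
d((-8, 20), (10, -6)) = 31.6228
d((-8, 20), (-21, 12)) = 15.2643
d((-8, 20), (17, 4)) = 29.6816
d((-8, 20), (8, 24)) = 16.4924
d((-8, 20), (-18, -27)) = 48.0521
d((1, -8), (10, -6)) = 9.2195
d((1, -8), (-21, 12)) = 29.7321
d((1, -8), (17, 4)) = 20.0
d((1, -8), (8, 24)) = 32.7567
d((1, -8), (-18, -27)) = 26.8701
d((10, -6), (-21, 12)) = 35.8469
d((10, -6), (17, 4)) = 12.2066
d((10, -6), (8, 24)) = 30.0666
d((10, -6), (-18, -27)) = 35.0
d((-21, 12), (17, 4)) = 38.833
d((-21, 12), (8, 24)) = 31.3847
d((-21, 12), (-18, -27)) = 39.1152
d((17, 4), (8, 24)) = 21.9317
d((17, 4), (-18, -27)) = 46.7547
d((8, 24), (-18, -27)) = 57.2451

Closest pair: (0, -8) and (1, -8) with distance 1.0

The closest pair is (0, -8) and (1, -8) with Euclidean distance 1.0. For 9 points, brute-force pairwise comparison is shown above. For large n, the divide-and-conquer algorithm (sort by x, recurse on halves, check the dividing strip) achieves O(n log n).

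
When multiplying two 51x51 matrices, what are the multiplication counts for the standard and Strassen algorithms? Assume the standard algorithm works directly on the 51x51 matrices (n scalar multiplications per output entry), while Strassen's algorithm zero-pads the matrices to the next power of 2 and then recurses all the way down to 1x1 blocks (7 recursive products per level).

Matrix multiplication for 51x51 matrices:

Strassen's algorithm requires power-of-2 dimensions. Pad 51x51 to 64x64 (next power of 2).

Standard algorithm: 51^3 = 132651 multiplications
Strassen's algorithm: 7^(log2(64)) = 7^6 = 117649 multiplications
Savings: 132651 - 117649 = 15002 multiplications

Standard: 132651 multiplications (51^3). Strassen: 117649 multiplications (7^6, after padding to 64x64). Strassen reduces 8 recursive multiplications to 7 at each level.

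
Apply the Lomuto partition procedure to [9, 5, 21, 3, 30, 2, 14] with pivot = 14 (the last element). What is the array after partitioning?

Lomuto partition with pivot = 14:

Initial array: [9, 5, 21, 3, 30, 2, 14]

arr[0]=9 <= 14: swap with position 0, array becomes [9, 5, 21, 3, 30, 2, 14]
arr[1]=5 <= 14: swap with position 1, array becomes [9, 5, 21, 3, 30, 2, 14]
arr[2]=21 > 14: no swap
arr[3]=3 <= 14: swap with position 2, array becomes [9, 5, 3, 21, 30, 2, 14]
arr[4]=30 > 14: no swap
arr[5]=2 <= 14: swap with position 3, array becomes [9, 5, 3, 2, 30, 21, 14]

Place pivot at position 4: [9, 5, 3, 2, 14, 21, 30]
Pivot position: 4

After partitioning with pivot 14, the array becomes [9, 5, 3, 2, 14, 21, 30]. The pivot is placed at index 4. All elements to the left of the pivot are <= 14, and all elements to the right are > 14.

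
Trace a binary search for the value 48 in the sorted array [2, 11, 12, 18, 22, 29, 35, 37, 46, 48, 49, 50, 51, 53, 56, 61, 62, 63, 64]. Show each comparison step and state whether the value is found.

Binary search for 48 in [2, 11, 12, 18, 22, 29, 35, 37, 46, 48, 49, 50, 51, 53, 56, 61, 62, 63, 64]:

lo=0, hi=18, mid=9, arr[mid]=48 -> Found target at index 9!

Binary search finds 48 at index 9 after 1 comparisons. The search repeatedly halves the search space by comparing with the middle element.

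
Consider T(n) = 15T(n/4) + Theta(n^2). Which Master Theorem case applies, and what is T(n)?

Master Theorem for T(n) = 15T(n/4) + O(n^2):

a = 15, b = 4, c = 2
log_b(a) = log_4(15) = 1.9534

Case 3: c = 2 > log_4(15) = 1.9534
T(n) = O(n^2) = O(n^2)

For T(n) = 15T(n/4) + O(n^2): log_4(15) = 1.9534. This is Case 3 of the Master Theorem (c > log_b(a), work dominated by root), giving O(n^2).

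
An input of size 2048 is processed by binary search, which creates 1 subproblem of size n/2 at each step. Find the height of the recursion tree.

For divide and conquer with division factor 2:

Problem sizes at each level:
Level 0: 2048
Level 1: 1024
Level 2: 512
Level 3: 256
Level 4: 128
Level 5: 64
Level 6: 32
Level 7: 16
Level 8: 8
Level 9: 4
Level 10: 2
Level 11: 1

The root is level 0 and the size-1 base case is level 11 (the tree spans levels 0 through 11, i.e. 12 levels counting the root), so the depth is the number of divisions: log_2(2048) = 11

The recursion tree depth is log_2(2048) = 11. At each level, the problem size is divided by 2, so it takes 11 divisions to reduce to a base case of size 1. The algorithm makes 1 recursive call at each level.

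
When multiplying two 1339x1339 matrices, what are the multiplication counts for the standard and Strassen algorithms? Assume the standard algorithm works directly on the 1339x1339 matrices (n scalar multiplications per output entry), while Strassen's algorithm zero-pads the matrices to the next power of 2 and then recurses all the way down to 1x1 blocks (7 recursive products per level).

Matrix multiplication for 1339x1339 matrices:

Strassen's algorithm requires power-of-2 dimensions. Pad 1339x1339 to 2048x2048 (next power of 2).

Standard algorithm: 1339^3 = 2400721219 multiplications
Strassen's algorithm: 7^(log2(2048)) = 7^11 = 1977326743 multiplications
Savings: 2400721219 - 1977326743 = 423394476 multiplications

Standard: 2400721219 multiplications (1339^3). Strassen: 1977326743 multiplications (7^11, after padding to 2048x2048). Strassen reduces 8 recursive multiplications to 7 at each level.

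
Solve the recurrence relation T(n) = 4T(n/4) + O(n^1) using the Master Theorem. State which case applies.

Master Theorem for T(n) = 4T(n/4) + O(n^1):

a = 4, b = 4, c = 1
log_b(a) = log_4(4) = 1.0000

Case 2: c = 1 = log_4(4) = 1.0000
T(n) = O(n^1 log n) = O(n log n)

For T(n) = 4T(n/4) + O(n^1): log_4(4) = 1.0000. This is Case 2 of the Master Theorem (c = log_b(a), equal work at all levels), giving O(n log n).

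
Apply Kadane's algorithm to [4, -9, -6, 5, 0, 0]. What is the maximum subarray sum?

Using Kadane's algorithm on [4, -9, -6, 5, 0, 0]:

Scanning through the array:
Position 1 (value -9): max_ending_here = -5, max_so_far = 4
Position 2 (value -6): max_ending_here = -6, max_so_far = 4
Position 3 (value 5): max_ending_here = 5, max_so_far = 5
Position 4 (value 0): max_ending_here = 5, max_so_far = 5
Position 5 (value 0): max_ending_here = 5, max_so_far = 5

Maximum subarray: [5]
Maximum sum: 5

The maximum subarray is [5] with sum 5. This subarray runs from index 3 to index 3.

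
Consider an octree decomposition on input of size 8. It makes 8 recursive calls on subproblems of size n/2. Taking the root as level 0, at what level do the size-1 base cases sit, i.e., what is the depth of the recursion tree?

For divide and conquer with division factor 2:

Problem sizes at each level:
Level 0: 8
Level 1: 4
Level 2: 2
Level 3: 1

The root is level 0 and the size-1 base case is level 3 (the tree spans levels 0 through 3, i.e. 4 levels counting the root), so the depth is the number of divisions: log_2(8) = 3

The recursion tree depth is log_2(8) = 3. At each level, the problem size is divided by 2, so it takes 3 divisions to reduce to a base case of size 1. The algorithm makes 8 recursive calls at each level.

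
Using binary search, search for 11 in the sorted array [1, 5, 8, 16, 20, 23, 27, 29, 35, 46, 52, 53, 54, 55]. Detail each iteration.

Binary search for 11 in [1, 5, 8, 16, 20, 23, 27, 29, 35, 46, 52, 53, 54, 55]:

lo=0, hi=13, mid=6, arr[mid]=27 -> 27 > 11, search left half
lo=0, hi=5, mid=2, arr[mid]=8 -> 8 < 11, search right half
lo=3, hi=5, mid=4, arr[mid]=20 -> 20 > 11, search left half
lo=3, hi=3, mid=3, arr[mid]=16 -> 16 > 11, search left half
lo=3 > hi=2, target 11 not found

Binary search determines that 11 is not in the array after 4 comparisons. The search space was exhausted without finding the target.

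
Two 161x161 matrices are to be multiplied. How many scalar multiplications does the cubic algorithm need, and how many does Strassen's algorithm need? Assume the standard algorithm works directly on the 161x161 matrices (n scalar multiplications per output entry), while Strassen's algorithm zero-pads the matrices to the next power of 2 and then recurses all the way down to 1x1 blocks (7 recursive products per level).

Matrix multiplication for 161x161 matrices:

Strassen's algorithm requires power-of-2 dimensions. Pad 161x161 to 256x256 (next power of 2).

Standard algorithm: 161^3 = 4173281 multiplications
Strassen's algorithm: 7^(log2(256)) = 7^8 = 5764801 multiplications
Difference: 4173281 - 5764801 = -1591520 (Strassen uses MORE here due to padding overhead — for small or just-over-power-of-2 n, padding can outweigh the per-level savings)

Standard: 4173281 multiplications (161^3). Strassen: 5764801 multiplications (7^8, after padding to 256x256). Strassen reduces 8 recursive multiplications to 7 at each level.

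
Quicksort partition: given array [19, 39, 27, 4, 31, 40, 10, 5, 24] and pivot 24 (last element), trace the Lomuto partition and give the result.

Lomuto partition with pivot = 24:

Initial array: [19, 39, 27, 4, 31, 40, 10, 5, 24]

arr[0]=19 <= 24: swap with position 0, array becomes [19, 39, 27, 4, 31, 40, 10, 5, 24]
arr[1]=39 > 24: no swap
arr[2]=27 > 24: no swap
arr[3]=4 <= 24: swap with position 1, array becomes [19, 4, 27, 39, 31, 40, 10, 5, 24]
arr[4]=31 > 24: no swap
arr[5]=40 > 24: no swap
arr[6]=10 <= 24: swap with position 2, array becomes [19, 4, 10, 39, 31, 40, 27, 5, 24]
arr[7]=5 <= 24: swap with position 3, array becomes [19, 4, 10, 5, 31, 40, 27, 39, 24]

Place pivot at position 4: [19, 4, 10, 5, 24, 40, 27, 39, 31]
Pivot position: 4

After partitioning with pivot 24, the array becomes [19, 4, 10, 5, 24, 40, 27, 39, 31]. The pivot is placed at index 4. All elements to the left of the pivot are <= 24, and all elements to the right are > 24.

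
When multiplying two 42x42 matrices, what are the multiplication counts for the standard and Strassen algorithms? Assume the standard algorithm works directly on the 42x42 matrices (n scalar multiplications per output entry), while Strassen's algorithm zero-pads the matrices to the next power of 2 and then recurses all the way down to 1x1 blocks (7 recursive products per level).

Matrix multiplication for 42x42 matrices:

Strassen's algorithm requires power-of-2 dimensions. Pad 42x42 to 64x64 (next power of 2).

Standard algorithm: 42^3 = 74088 multiplications
Strassen's algorithm: 7^(log2(64)) = 7^6 = 117649 multiplications
Difference: 74088 - 117649 = -43561 (Strassen uses MORE here due to padding overhead — for small or just-over-power-of-2 n, padding can outweigh the per-level savings)

Standard: 74088 multiplications (42^3). Strassen: 117649 multiplications (7^6, after padding to 64x64). Strassen reduces 8 recursive multiplications to 7 at each level.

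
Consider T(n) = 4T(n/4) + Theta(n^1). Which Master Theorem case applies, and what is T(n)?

Master Theorem for T(n) = 4T(n/4) + O(n^1):

a = 4, b = 4, c = 1
log_b(a) = log_4(4) = 1.0000

Case 2: c = 1 = log_4(4) = 1.0000
T(n) = O(n^1 log n) = O(n log n)

For T(n) = 4T(n/4) + O(n^1): log_4(4) = 1.0000. This is Case 2 of the Master Theorem (c = log_b(a), equal work at all levels), giving O(n log n).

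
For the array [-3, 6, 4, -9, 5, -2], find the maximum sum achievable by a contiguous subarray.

Using Kadane's algorithm on [-3, 6, 4, -9, 5, -2]:

Scanning through the array:
Position 1 (value 6): max_ending_here = 6, max_so_far = 6
Position 2 (value 4): max_ending_here = 10, max_so_far = 10
Position 3 (value -9): max_ending_here = 1, max_so_far = 10
Position 4 (value 5): max_ending_here = 6, max_so_far = 10
Position 5 (value -2): max_ending_here = 4, max_so_far = 10

Maximum subarray: [6, 4]
Maximum sum: 10

The maximum subarray is [6, 4] with sum 10. This subarray runs from index 1 to index 2.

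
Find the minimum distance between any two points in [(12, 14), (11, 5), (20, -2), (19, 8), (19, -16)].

Computing all pairwise distances among 5 points:

d((12, 14), (11, 5)) = 9.0554
d((12, 14), (20, -2)) = 17.8885
d((12, 14), (19, 8)) = 9.2195
d((12, 14), (19, -16)) = 30.8058
d((11, 5), (20, -2)) = 11.4018
d((11, 5), (19, 8)) = 8.544 <-- minimum
d((11, 5), (19, -16)) = 22.4722
d((20, -2), (19, 8)) = 10.0499
d((20, -2), (19, -16)) = 14.0357
d((19, 8), (19, -16)) = 24.0

Closest pair: (11, 5) and (19, 8) with distance 8.544

The closest pair is (11, 5) and (19, 8) with Euclidean distance 8.544. For 5 points, brute-force pairwise comparison is shown above. For large n, the divide-and-conquer algorithm (sort by x, recurse on halves, check the dividing strip) achieves O(n log n).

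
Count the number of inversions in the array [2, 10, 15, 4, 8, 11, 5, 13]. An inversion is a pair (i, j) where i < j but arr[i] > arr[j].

Finding inversions in [2, 10, 15, 4, 8, 11, 5, 13]:

(1, 3): arr[1]=10 > arr[3]=4
(1, 4): arr[1]=10 > arr[4]=8
(1, 6): arr[1]=10 > arr[6]=5
(2, 3): arr[2]=15 > arr[3]=4
(2, 4): arr[2]=15 > arr[4]=8
(2, 5): arr[2]=15 > arr[5]=11
(2, 6): arr[2]=15 > arr[6]=5
(2, 7): arr[2]=15 > arr[7]=13
(4, 6): arr[4]=8 > arr[6]=5
(5, 6): arr[5]=11 > arr[6]=5

Total inversions: 10

The array has 10 inversion(s): (1,3), (1,4), (1,6), (2,3), (2,4), (2,5), (2,6), (2,7), (4,6), (5,6). Each pair (i,j) satisfies i < j and arr[i] > arr[j].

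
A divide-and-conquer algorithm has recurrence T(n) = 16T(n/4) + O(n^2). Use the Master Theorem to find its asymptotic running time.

Master Theorem for T(n) = 16T(n/4) + O(n^2):

a = 16, b = 4, c = 2
log_b(a) = log_4(16) = 2.0000

Case 2: c = 2 = log_4(16) = 2.0000
T(n) = O(n^2 log n) = O(n^2 log n)

For T(n) = 16T(n/4) + O(n^2): log_4(16) = 2.0000. This is Case 2 of the Master Theorem (c = log_b(a), equal work at all levels), giving O(n^2 log n).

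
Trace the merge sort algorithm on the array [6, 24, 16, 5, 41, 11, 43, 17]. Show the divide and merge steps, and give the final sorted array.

Merge sort trace:

Split: [6, 24, 16, 5, 41, 11, 43, 17] -> [6, 24, 16, 5] and [41, 11, 43, 17]
  Split: [6, 24, 16, 5] -> [6, 24] and [16, 5]
    Split: [6, 24] -> [6] and [24]
    Merge: [6] + [24] -> [6, 24]
    Split: [16, 5] -> [16] and [5]
    Merge: [16] + [5] -> [5, 16]
  Merge: [6, 24] + [5, 16] -> [5, 6, 16, 24]
  Split: [41, 11, 43, 17] -> [41, 11] and [43, 17]
    Split: [41, 11] -> [41] and [11]
    Merge: [41] + [11] -> [11, 41]
    Split: [43, 17] -> [43] and [17]
    Merge: [43] + [17] -> [17, 43]
  Merge: [11, 41] + [17, 43] -> [11, 17, 41, 43]
Merge: [5, 6, 16, 24] + [11, 17, 41, 43] -> [5, 6, 11, 16, 17, 24, 41, 43]

Final sorted array: [5, 6, 11, 16, 17, 24, 41, 43]

The merge sort proceeds by recursively splitting the array and merging sorted halves.
After all merges, the sorted array is [5, 6, 11, 16, 17, 24, 41, 43].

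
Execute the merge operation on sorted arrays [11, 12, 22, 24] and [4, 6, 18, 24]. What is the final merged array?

Merging process:

Compare 11 vs 4: take 4 from right. Merged: [4]
Compare 11 vs 6: take 6 from right. Merged: [4, 6]
Compare 11 vs 18: take 11 from left. Merged: [4, 6, 11]
Compare 12 vs 18: take 12 from left. Merged: [4, 6, 11, 12]
Compare 22 vs 18: take 18 from right. Merged: [4, 6, 11, 12, 18]
Compare 22 vs 24: take 22 from left. Merged: [4, 6, 11, 12, 18, 22]
Compare 24 vs 24: take 24 from left. Merged: [4, 6, 11, 12, 18, 22, 24]
Append remaining from right: [24]. Merged: [4, 6, 11, 12, 18, 22, 24, 24]

Final merged array: [4, 6, 11, 12, 18, 22, 24, 24]
Total comparisons: 7

The merged array is [4, 6, 11, 12, 18, 22, 24, 24], requiring 7 comparisons. The merge step runs in O(n) time where n is the total number of elements.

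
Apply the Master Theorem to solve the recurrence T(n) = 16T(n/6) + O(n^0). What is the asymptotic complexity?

Master Theorem for T(n) = 16T(n/6) + O(n^0):

a = 16, b = 6, c = 0
log_b(a) = log_6(16) = 1.5474

Case 1: c = 0 < log_6(16) = 1.5474
T(n) = O(n^(log_6 16))

For T(n) = 16T(n/6) + O(n^0): log_6(16) = 1.5474. This is Case 1 of the Master Theorem (c < log_b(a), work dominated by leaves), giving O(n^(log_6 16)).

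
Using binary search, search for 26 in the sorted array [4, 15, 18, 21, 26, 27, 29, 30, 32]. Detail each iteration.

Binary search for 26 in [4, 15, 18, 21, 26, 27, 29, 30, 32]:

lo=0, hi=8, mid=4, arr[mid]=26 -> Found target at index 4!

Binary search finds 26 at index 4 after 1 comparisons. The search repeatedly halves the search space by comparing with the middle element.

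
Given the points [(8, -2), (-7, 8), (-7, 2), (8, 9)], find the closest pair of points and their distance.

Computing all pairwise distances among 4 points:

d((8, -2), (-7, 8)) = 18.0278
d((8, -2), (-7, 2)) = 15.5242
d((8, -2), (8, 9)) = 11.0
d((-7, 8), (-7, 2)) = 6.0 <-- minimum
d((-7, 8), (8, 9)) = 15.0333
d((-7, 2), (8, 9)) = 16.5529

Closest pair: (-7, 8) and (-7, 2) with distance 6.0

The closest pair is (-7, 8) and (-7, 2) with Euclidean distance 6.0. For 4 points, brute-force pairwise comparison is shown above. For large n, the divide-and-conquer algorithm (sort by x, recurse on halves, check the dividing strip) achieves O(n log n).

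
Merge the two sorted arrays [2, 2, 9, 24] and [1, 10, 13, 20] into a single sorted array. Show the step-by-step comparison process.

Merging process:

Compare 2 vs 1: take 1 from right. Merged: [1]
Compare 2 vs 10: take 2 from left. Merged: [1, 2]
Compare 2 vs 10: take 2 from left. Merged: [1, 2, 2]
Compare 9 vs 10: take 9 from left. Merged: [1, 2, 2, 9]
Compare 24 vs 10: take 10 from right. Merged: [1, 2, 2, 9, 10]
Compare 24 vs 13: take 13 from right. Merged: [1, 2, 2, 9, 10, 13]
Compare 24 vs 20: take 20 from right. Merged: [1, 2, 2, 9, 10, 13, 20]
Append remaining from left: [24]. Merged: [1, 2, 2, 9, 10, 13, 20, 24]

Final merged array: [1, 2, 2, 9, 10, 13, 20, 24]
Total comparisons: 7

The merged array is [1, 2, 2, 9, 10, 13, 20, 24], requiring 7 comparisons. The merge step runs in O(n) time where n is the total number of elements.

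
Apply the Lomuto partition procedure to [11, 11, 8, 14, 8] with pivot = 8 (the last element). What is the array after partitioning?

Lomuto partition with pivot = 8:

Initial array: [11, 11, 8, 14, 8]

arr[0]=11 > 8: no swap
arr[1]=11 > 8: no swap
arr[2]=8 <= 8: swap with position 0, array becomes [8, 11, 11, 14, 8]
arr[3]=14 > 8: no swap

Place pivot at position 1: [8, 8, 11, 14, 11]
Pivot position: 1

After partitioning with pivot 8, the array becomes [8, 8, 11, 14, 11]. The pivot is placed at index 1. All elements to the left of the pivot are <= 8, and all elements to the right are > 8.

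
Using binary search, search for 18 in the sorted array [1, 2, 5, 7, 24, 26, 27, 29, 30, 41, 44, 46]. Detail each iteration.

Binary search for 18 in [1, 2, 5, 7, 24, 26, 27, 29, 30, 41, 44, 46]:

lo=0, hi=11, mid=5, arr[mid]=26 -> 26 > 18, search left half
lo=0, hi=4, mid=2, arr[mid]=5 -> 5 < 18, search right half
lo=3, hi=4, mid=3, arr[mid]=7 -> 7 < 18, search right half
lo=4, hi=4, mid=4, arr[mid]=24 -> 24 > 18, search left half
lo=4 > hi=3, target 18 not found

Binary search determines that 18 is not in the array after 4 comparisons. The search space was exhausted without finding the target.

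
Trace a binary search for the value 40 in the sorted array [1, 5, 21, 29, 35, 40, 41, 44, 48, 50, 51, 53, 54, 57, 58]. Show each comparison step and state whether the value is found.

Binary search for 40 in [1, 5, 21, 29, 35, 40, 41, 44, 48, 50, 51, 53, 54, 57, 58]:

lo=0, hi=14, mid=7, arr[mid]=44 -> 44 > 40, search left half
lo=0, hi=6, mid=3, arr[mid]=29 -> 29 < 40, search right half
lo=4, hi=6, mid=5, arr[mid]=40 -> Found target at index 5!

Binary search finds 40 at index 5 after 3 comparisons. The search repeatedly halves the search space by comparing with the middle element.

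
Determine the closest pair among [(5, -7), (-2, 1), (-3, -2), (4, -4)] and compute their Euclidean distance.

Computing all pairwise distances among 4 points:

d((5, -7), (-2, 1)) = 10.6301
d((5, -7), (-3, -2)) = 9.434
d((5, -7), (4, -4)) = 3.1623 <-- minimum
d((-2, 1), (-3, -2)) = 3.1623 <-- minimum
d((-2, 1), (4, -4)) = 7.8102
d((-3, -2), (4, -4)) = 7.2801

Minimum distance: 3.1623 (tie among 2 pairs: (5, -7) and (4, -4); (-2, 1) and (-3, -2))

The minimum Euclidean distance is 3.1623. There is a tie: 2 pairs achieve this minimum — (5, -7) and (4, -4); (-2, 1) and (-3, -2). Any of these is a valid closest pair. For 4 points, brute-force pairwise comparison is shown above. For large n, the divide-and-conquer algorithm (sort by x, recurse on halves, check the dividing strip) achieves O(n log n).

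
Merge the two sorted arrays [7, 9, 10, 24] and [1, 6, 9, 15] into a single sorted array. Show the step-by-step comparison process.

Merging process:

Compare 7 vs 1: take 1 from right. Merged: [1]
Compare 7 vs 6: take 6 from right. Merged: [1, 6]
Compare 7 vs 9: take 7 from left. Merged: [1, 6, 7]
Compare 9 vs 9: take 9 from left. Merged: [1, 6, 7, 9]
Compare 10 vs 9: take 9 from right. Merged: [1, 6, 7, 9, 9]
Compare 10 vs 15: take 10 from left. Merged: [1, 6, 7, 9, 9, 10]
Compare 24 vs 15: take 15 from right. Merged: [1, 6, 7, 9, 9, 10, 15]
Append remaining from left: [24]. Merged: [1, 6, 7, 9, 9, 10, 15, 24]

Final merged array: [1, 6, 7, 9, 9, 10, 15, 24]
Total comparisons: 7

The merged array is [1, 6, 7, 9, 9, 10, 15, 24], requiring 7 comparisons. The merge step runs in O(n) time where n is the total number of elements.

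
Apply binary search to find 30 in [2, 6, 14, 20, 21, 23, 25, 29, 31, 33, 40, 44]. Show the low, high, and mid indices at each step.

Binary search for 30 in [2, 6, 14, 20, 21, 23, 25, 29, 31, 33, 40, 44]:

lo=0, hi=11, mid=5, arr[mid]=23 -> 23 < 30, search right half
lo=6, hi=11, mid=8, arr[mid]=31 -> 31 > 30, search left half
lo=6, hi=7, mid=6, arr[mid]=25 -> 25 < 30, search right half
lo=7, hi=7, mid=7, arr[mid]=29 -> 29 < 30, search right half
lo=8 > hi=7, target 30 not found

Binary search determines that 30 is not in the array after 4 comparisons. The search space was exhausted without finding the target.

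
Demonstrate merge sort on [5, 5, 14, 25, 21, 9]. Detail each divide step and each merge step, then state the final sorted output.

Merge sort trace:

Split: [5, 5, 14, 25, 21, 9] -> [5, 5, 14] and [25, 21, 9]
  Split: [5, 5, 14] -> [5] and [5, 14]
    Split: [5, 14] -> [5] and [14]
    Merge: [5] + [14] -> [5, 14]
  Merge: [5] + [5, 14] -> [5, 5, 14]
  Split: [25, 21, 9] -> [25] and [21, 9]
    Split: [21, 9] -> [21] and [9]
    Merge: [21] + [9] -> [9, 21]
  Merge: [25] + [9, 21] -> [9, 21, 25]
Merge: [5, 5, 14] + [9, 21, 25] -> [5, 5, 9, 14, 21, 25]

Final sorted array: [5, 5, 9, 14, 21, 25]

The merge sort proceeds by recursively splitting the array and merging sorted halves.
After all merges, the sorted array is [5, 5, 9, 14, 21, 25].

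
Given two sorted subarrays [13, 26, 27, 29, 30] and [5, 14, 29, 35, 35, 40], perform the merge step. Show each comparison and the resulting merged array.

Merging process:

Compare 13 vs 5: take 5 from right. Merged: [5]
Compare 13 vs 14: take 13 from left. Merged: [5, 13]
Compare 26 vs 14: take 14 from right. Merged: [5, 13, 14]
Compare 26 vs 29: take 26 from left. Merged: [5, 13, 14, 26]
Compare 27 vs 29: take 27 from left. Merged: [5, 13, 14, 26, 27]
Compare 29 vs 29: take 29 from left. Merged: [5, 13, 14, 26, 27, 29]
Compare 30 vs 29: take 29 from right. Merged: [5, 13, 14, 26, 27, 29, 29]
Compare 30 vs 35: take 30 from left. Merged: [5, 13, 14, 26, 27, 29, 29, 30]
Append remaining from right: [35, 35, 40]. Merged: [5, 13, 14, 26, 27, 29, 29, 30, 35, 35, 40]

Final merged array: [5, 13, 14, 26, 27, 29, 29, 30, 35, 35, 40]
Total comparisons: 8

The merged array is [5, 13, 14, 26, 27, 29, 29, 30, 35, 35, 40], requiring 8 comparisons. The merge step runs in O(n) time where n is the total number of elements.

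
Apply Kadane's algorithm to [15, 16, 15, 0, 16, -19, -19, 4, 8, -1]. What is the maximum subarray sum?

Using Kadane's algorithm on [15, 16, 15, 0, 16, -19, -19, 4, 8, -1]:

Scanning through the array:
Position 1 (value 16): max_ending_here = 31, max_so_far = 31
Position 2 (value 15): max_ending_here = 46, max_so_far = 46
Position 3 (value 0): max_ending_here = 46, max_so_far = 46
Position 4 (value 16): max_ending_here = 62, max_so_far = 62
Position 5 (value -19): max_ending_here = 43, max_so_far = 62
Position 6 (value -19): max_ending_here = 24, max_so_far = 62
Position 7 (value 4): max_ending_here = 28, max_so_far = 62
Position 8 (value 8): max_ending_here = 36, max_so_far = 62
Position 9 (value -1): max_ending_here = 35, max_so_far = 62

Maximum subarray: [15, 16, 15, 0, 16]
Maximum sum: 62

The maximum subarray is [15, 16, 15, 0, 16] with sum 62. This subarray runs from index 0 to index 4.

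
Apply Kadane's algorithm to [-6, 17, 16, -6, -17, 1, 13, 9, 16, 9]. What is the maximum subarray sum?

Using Kadane's algorithm on [-6, 17, 16, -6, -17, 1, 13, 9, 16, 9]:

Scanning through the array:
Position 1 (value 17): max_ending_here = 17, max_so_far = 17
Position 2 (value 16): max_ending_here = 33, max_so_far = 33
Position 3 (value -6): max_ending_here = 27, max_so_far = 33
Position 4 (value -17): max_ending_here = 10, max_so_far = 33
Position 5 (value 1): max_ending_here = 11, max_so_far = 33
Position 6 (value 13): max_ending_here = 24, max_so_far = 33
Position 7 (value 9): max_ending_here = 33, max_so_far = 33
Position 8 (value 16): max_ending_here = 49, max_so_far = 49
Position 9 (value 9): max_ending_here = 58, max_so_far = 58

Maximum subarray: [17, 16, -6, -17, 1, 13, 9, 16, 9]
Maximum sum: 58

The maximum subarray is [17, 16, -6, -17, 1, 13, 9, 16, 9] with sum 58. This subarray runs from index 1 to index 9.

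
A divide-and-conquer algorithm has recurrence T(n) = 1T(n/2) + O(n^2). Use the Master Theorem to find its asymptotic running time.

Master Theorem for T(n) = 1T(n/2) + O(n^2):

a = 1, b = 2, c = 2
log_b(a) = log_2(1) = 0.0000

Case 3: c = 2 > log_2(1) = 0.0000
T(n) = O(n^2) = O(n^2)

For T(n) = 1T(n/2) + O(n^2): log_2(1) = 0.0000. This is Case 3 of the Master Theorem (c > log_b(a), work dominated by root), giving O(n^2).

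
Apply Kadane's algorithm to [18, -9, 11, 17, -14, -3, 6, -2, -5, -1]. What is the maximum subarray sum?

Using Kadane's algorithm on [18, -9, 11, 17, -14, -3, 6, -2, -5, -1]:

Scanning through the array:
Position 1 (value -9): max_ending_here = 9, max_so_far = 18
Position 2 (value 11): max_ending_here = 20, max_so_far = 20
Position 3 (value 17): max_ending_here = 37, max_so_far = 37
Position 4 (value -14): max_ending_here = 23, max_so_far = 37
Position 5 (value -3): max_ending_here = 20, max_so_far = 37
Position 6 (value 6): max_ending_here = 26, max_so_far = 37
Position 7 (value -2): max_ending_here = 24, max_so_far = 37
Position 8 (value -5): max_ending_here = 19, max_so_far = 37
Position 9 (value -1): max_ending_here = 18, max_so_far = 37

Maximum subarray: [18, -9, 11, 17]
Maximum sum: 37

The maximum subarray is [18, -9, 11, 17] with sum 37. This subarray runs from index 0 to index 3.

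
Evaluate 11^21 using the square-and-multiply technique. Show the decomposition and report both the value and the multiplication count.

Computing 11^21 by squaring (build up from 11^1; each line after the first costs one multiplication):

11^1 = 11
11^2 = (11^1)^2 = 11^2 = 121
11^4 = (11^2)^2 = 121^2 = 14641
11^5 = 11 * 11^4 = 11 * 14641 = 161051
11^10 = (11^5)^2 = 161051^2 = 25937424601
11^20 = (11^10)^2 = 25937424601^2 = 672749994932560009201
11^21 = 11 * 11^20 = 11 * 672749994932560009201 = 7400249944258160101211

Result: 7400249944258160101211
Multiplications needed: 6 (6 lines after 11^1)

11^21 = 7400249944258160101211. Using exponentiation by squaring, this requires 6 multiplications. The key idea: if the exponent is even, square the half-power; if odd, multiply by the base once.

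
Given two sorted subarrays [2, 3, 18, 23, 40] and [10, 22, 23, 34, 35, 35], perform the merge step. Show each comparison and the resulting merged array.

Merging process:

Compare 2 vs 10: take 2 from left. Merged: [2]
Compare 3 vs 10: take 3 from left. Merged: [2, 3]
Compare 18 vs 10: take 10 from right. Merged: [2, 3, 10]
Compare 18 vs 22: take 18 from left. Merged: [2, 3, 10, 18]
Compare 23 vs 22: take 22 from right. Merged: [2, 3, 10, 18, 22]
Compare 23 vs 23: take 23 from left. Merged: [2, 3, 10, 18, 22, 23]
Compare 40 vs 23: take 23 from right. Merged: [2, 3, 10, 18, 22, 23, 23]
Compare 40 vs 34: take 34 from right. Merged: [2, 3, 10, 18, 22, 23, 23, 34]
Compare 40 vs 35: take 35 from right. Merged: [2, 3, 10, 18, 22, 23, 23, 34, 35]
Compare 40 vs 35: take 35 from right. Merged: [2, 3, 10, 18, 22, 23, 23, 34, 35, 35]
Append remaining from left: [40]. Merged: [2, 3, 10, 18, 22, 23, 23, 34, 35, 35, 40]

Final merged array: [2, 3, 10, 18, 22, 23, 23, 34, 35, 35, 40]
Total comparisons: 10

The merged array is [2, 3, 10, 18, 22, 23, 23, 34, 35, 35, 40], requiring 10 comparisons. The merge step runs in O(n) time where n is the total number of elements.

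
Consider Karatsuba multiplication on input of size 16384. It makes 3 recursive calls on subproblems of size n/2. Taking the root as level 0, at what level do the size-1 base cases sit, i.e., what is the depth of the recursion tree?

For divide and conquer with division factor 2:

Problem sizes at each level:
Level 0: 16384
Level 1: 8192
Level 2: 4096
Level 3: 2048
Level 4: 1024
Level 5: 512
Level 6: 256
Level 7: 128
Level 8: 64
Level 9: 32
Level 10: 16
Level 11: 8
Level 12: 4
Level 13: 2
Level 14: 1

The root is level 0 and the size-1 base case is level 14 (the tree spans levels 0 through 14, i.e. 15 levels counting the root), so the depth is the number of divisions: log_2(16384) = 14

The recursion tree depth is log_2(16384) = 14. At each level, the problem size is divided by 2, so it takes 14 divisions to reduce to a base case of size 1. The algorithm makes 3 recursive calls at each level.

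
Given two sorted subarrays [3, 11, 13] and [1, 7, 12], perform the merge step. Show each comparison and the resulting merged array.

Merging process:

Compare 3 vs 1: take 1 from right. Merged: [1]
Compare 3 vs 7: take 3 from left. Merged: [1, 3]
Compare 11 vs 7: take 7 from right. Merged: [1, 3, 7]
Compare 11 vs 12: take 11 from left. Merged: [1, 3, 7, 11]
Compare 13 vs 12: take 12 from right. Merged: [1, 3, 7, 11, 12]
Append remaining from left: [13]. Merged: [1, 3, 7, 11, 12, 13]

Final merged array: [1, 3, 7, 11, 12, 13]
Total comparisons: 5

The merged array is [1, 3, 7, 11, 12, 13], requiring 5 comparisons. The merge step runs in O(n) time where n is the total number of elements.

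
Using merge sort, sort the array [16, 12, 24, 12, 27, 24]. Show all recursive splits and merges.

Merge sort trace:

Split: [16, 12, 24, 12, 27, 24] -> [16, 12, 24] and [12, 27, 24]
  Split: [16, 12, 24] -> [16] and [12, 24]
    Split: [12, 24] -> [12] and [24]
    Merge: [12] + [24] -> [12, 24]
  Merge: [16] + [12, 24] -> [12, 16, 24]
  Split: [12, 27, 24] -> [12] and [27, 24]
    Split: [27, 24] -> [27] and [24]
    Merge: [27] + [24] -> [24, 27]
  Merge: [12] + [24, 27] -> [12, 24, 27]
Merge: [12, 16, 24] + [12, 24, 27] -> [12, 12, 16, 24, 24, 27]

Final sorted array: [12, 12, 16, 24, 24, 27]

The merge sort proceeds by recursively splitting the array and merging sorted halves.
After all merges, the sorted array is [12, 12, 16, 24, 24, 27].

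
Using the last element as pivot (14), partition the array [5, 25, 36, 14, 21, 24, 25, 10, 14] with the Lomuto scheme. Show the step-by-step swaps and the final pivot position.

Lomuto partition with pivot = 14:

Initial array: [5, 25, 36, 14, 21, 24, 25, 10, 14]

arr[0]=5 <= 14: swap with position 0, array becomes [5, 25, 36, 14, 21, 24, 25, 10, 14]
arr[1]=25 > 14: no swap
arr[2]=36 > 14: no swap
arr[3]=14 <= 14: swap with position 1, array becomes [5, 14, 36, 25, 21, 24, 25, 10, 14]
arr[4]=21 > 14: no swap
arr[5]=24 > 14: no swap
arr[6]=25 > 14: no swap
arr[7]=10 <= 14: swap with position 2, array becomes [5, 14, 10, 25, 21, 24, 25, 36, 14]

Place pivot at position 3: [5, 14, 10, 14, 21, 24, 25, 36, 25]
Pivot position: 3

After partitioning with pivot 14, the array becomes [5, 14, 10, 14, 21, 24, 25, 36, 25]. The pivot is placed at index 3. All elements to the left of the pivot are <= 14, and all elements to the right are > 14.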